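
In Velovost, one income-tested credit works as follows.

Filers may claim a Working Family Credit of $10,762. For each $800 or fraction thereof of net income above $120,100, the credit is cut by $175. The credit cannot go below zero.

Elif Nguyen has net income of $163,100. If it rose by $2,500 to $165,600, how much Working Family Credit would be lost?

$525

At $163,100 — income exceeds $120,100 by $43,000, which is 54 full-or-partial $800 increments; reduction = 54 × $175 = $9,450, leaving $1,312.
At $165,600 — income exceeds $120,100 by $45,500, which is 57 full-or-partial $800 increments; reduction = 57 × $175 = $9,975, leaving $787.
Lost: $1,312 − $787 = $525.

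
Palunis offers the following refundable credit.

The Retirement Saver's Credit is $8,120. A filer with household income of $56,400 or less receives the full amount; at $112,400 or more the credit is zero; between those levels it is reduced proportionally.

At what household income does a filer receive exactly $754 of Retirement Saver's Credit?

$754 is 754/8,120 of the full $8,120, so 7,366/8,120 of the $56,000 range has been used: income = $56,400 + $56,000 × 7,366/8,120 = $107,200.

$107,200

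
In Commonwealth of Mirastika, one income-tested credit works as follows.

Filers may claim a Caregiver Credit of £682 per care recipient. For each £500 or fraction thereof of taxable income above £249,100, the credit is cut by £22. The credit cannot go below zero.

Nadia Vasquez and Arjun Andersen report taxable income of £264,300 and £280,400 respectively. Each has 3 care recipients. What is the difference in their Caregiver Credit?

Nadia (£264,300): Caregiver Credit: base = 3 × £682 = £2,046. income exceeds £249,100 by £15,200, which is 31 full-or-partial £500 increments; reduction = 31 × £22 = £682, leaving £1,364.
Arjun (£280,400): Caregiver Credit: base = 3 × £682 = £2,046. income exceeds £249,100 by £31,300, which is 63 full-or-partial £500 increments; reduction = 63 × £22 = £1,386, leaving £660.
Difference: |£1,364 − £660| = £704.

£704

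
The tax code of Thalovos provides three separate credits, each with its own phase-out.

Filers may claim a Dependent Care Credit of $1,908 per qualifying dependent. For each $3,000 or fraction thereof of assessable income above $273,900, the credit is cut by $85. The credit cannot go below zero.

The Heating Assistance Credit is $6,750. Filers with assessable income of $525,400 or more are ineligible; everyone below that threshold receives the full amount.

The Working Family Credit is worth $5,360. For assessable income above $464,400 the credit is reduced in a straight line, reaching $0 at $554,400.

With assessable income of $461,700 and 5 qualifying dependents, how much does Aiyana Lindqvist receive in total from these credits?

Dependent Care Credit: base = 5 × $1,908 = $9,540. income exceeds $273,900 by $187,800, which is 63 full-or-partial $3,000 increments; reduction = 63 × $85 = $5,355, leaving $4,185.
Heating Assistance Credit: $461,700 is below the $525,400 cutoff, so the full $6,750 applies.
Working Family Credit: $461,700 is at or below the $464,400 threshold, so the full $5,360 applies.
Total: $4,185 + $6,750 + $5,360 = $16,295.

$16,295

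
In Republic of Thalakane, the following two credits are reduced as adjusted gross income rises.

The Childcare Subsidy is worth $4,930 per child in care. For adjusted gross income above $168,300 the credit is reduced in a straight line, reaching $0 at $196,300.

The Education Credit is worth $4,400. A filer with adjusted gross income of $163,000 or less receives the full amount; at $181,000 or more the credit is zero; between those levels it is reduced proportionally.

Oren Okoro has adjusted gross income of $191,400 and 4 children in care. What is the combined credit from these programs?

Childcare Subsidy: base = 4 × $4,930 = $19,720. $191,400 is $23,100 into a $28,000 phase-out range, leaving 4,900/28,000 of the credit: $19,720 × 4,900/28,000 = $3,451.
Education Credit: $191,400 is at or above $181,000, so the credit is $0.
Total: $3,451 + $0 = $3,451.

$3,451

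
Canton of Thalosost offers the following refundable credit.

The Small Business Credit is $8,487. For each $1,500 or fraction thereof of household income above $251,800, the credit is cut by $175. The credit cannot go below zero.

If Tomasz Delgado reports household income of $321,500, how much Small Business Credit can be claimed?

$262

Small Business Credit: income exceeds $251,800 by $69,700, which is 47 full-or-partial $1,500 increments; reduction = 47 × $175 = $8,225, leaving $262.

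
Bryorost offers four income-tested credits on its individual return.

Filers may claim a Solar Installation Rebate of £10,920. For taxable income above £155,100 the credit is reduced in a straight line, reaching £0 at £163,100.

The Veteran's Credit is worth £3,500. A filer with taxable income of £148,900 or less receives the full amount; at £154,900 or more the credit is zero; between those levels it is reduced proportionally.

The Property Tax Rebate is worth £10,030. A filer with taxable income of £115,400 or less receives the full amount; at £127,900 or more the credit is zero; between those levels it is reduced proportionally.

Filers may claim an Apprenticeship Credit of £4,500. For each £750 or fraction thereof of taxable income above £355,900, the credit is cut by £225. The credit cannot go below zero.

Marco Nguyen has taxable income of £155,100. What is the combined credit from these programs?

Solar Installation Rebate: £155,100 is at or below the £155,100 threshold, so the full £10,920 applies.
Veteran's Credit: £155,100 is at or above £154,900, so the credit is £0.
Property Tax Rebate: £155,100 is at or above £127,900, so the credit is £0.
Apprenticeship Credit: £155,100 is at or below the £355,900 threshold, so the full £4,500 applies.
Total: £10,920 + £0 + £0 + £4,500 = £15,420.

£15,420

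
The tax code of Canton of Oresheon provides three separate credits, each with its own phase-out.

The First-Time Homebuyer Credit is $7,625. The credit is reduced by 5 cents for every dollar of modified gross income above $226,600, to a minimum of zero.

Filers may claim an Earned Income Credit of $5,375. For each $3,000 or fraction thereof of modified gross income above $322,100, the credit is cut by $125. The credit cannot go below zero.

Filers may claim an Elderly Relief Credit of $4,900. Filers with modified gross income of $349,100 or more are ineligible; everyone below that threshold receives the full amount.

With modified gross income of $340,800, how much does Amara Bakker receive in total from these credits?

First-Time Homebuyer Credit: 5% of the $114,200 excess over $226,600 is $5,710; credit = $7,625 − $5,710 = $1,915.
Earned Income Credit: income exceeds $322,100 by $18,700, which is 7 full-or-partial $3,000 increments; reduction = 7 × $125 = $875, leaving $4,500.
Elderly Relief Credit: $340,800 is below the $349,100 cutoff, so the full $4,900 applies.
Total: $1,915 + $4,500 + $4,900 = $11,315.

$11,315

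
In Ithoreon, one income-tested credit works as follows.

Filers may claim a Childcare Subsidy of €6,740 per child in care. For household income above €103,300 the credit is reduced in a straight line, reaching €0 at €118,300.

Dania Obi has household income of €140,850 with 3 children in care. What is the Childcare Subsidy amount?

Childcare Subsidy: base = 3 × €6,740 = €20,220. €140,850 is at or above €118,300, so the credit is €0.

€0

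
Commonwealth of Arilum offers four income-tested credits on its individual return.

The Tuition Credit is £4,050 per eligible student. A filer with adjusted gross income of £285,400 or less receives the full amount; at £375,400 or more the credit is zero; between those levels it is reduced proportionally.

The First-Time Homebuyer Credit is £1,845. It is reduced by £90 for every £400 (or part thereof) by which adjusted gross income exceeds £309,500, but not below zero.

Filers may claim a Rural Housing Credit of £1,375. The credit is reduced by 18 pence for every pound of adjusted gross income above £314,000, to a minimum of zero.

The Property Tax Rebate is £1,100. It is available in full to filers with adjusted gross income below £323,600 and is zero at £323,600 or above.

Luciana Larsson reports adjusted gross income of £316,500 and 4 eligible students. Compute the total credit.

Tuition Credit: base = 4 × £4,050 = £16,200. £316,500 is £31,100 into a £90,000 phase-out range, leaving 58,900/90,000 of the credit: £16,200 × 58,900/90,000 = £10,602.
First-Time Homebuyer Credit: income exceeds £309,500 by £7,000, which is 18 full-or-partial £400 increments; reduction = 18 × £90 = £1,620, leaving £225.
Rural Housing Credit: 18% of the £2,500 excess over £314,000 is £450; credit = £1,375 − £450 = £925.
Property Tax Rebate: £316,500 is below the £323,600 cutoff, so the full £1,100 applies.
Total: £10,602 + £225 + £925 + £1,100 = £12,852.

£12,852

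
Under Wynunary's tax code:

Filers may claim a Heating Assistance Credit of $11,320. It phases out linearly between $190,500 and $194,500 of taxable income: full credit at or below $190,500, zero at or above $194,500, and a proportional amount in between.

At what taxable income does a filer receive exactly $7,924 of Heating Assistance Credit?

$191,700

$7,924 is 7,924/11,320 of the full $11,320, so 3,396/11,320 of the $4,000 range has been used: income = $190,500 + $4,000 × 3,396/11,320 = $191,700.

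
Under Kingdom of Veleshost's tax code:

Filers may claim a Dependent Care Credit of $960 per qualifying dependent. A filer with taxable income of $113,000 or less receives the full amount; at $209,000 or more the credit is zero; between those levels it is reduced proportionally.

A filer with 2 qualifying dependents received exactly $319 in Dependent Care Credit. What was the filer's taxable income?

Full credit = 2 × $960 = $1,920.
$319 is 319/1,920 of the full $1,920, so 1,601/1,920 of the $96,000 range has been used: income = $113,000 + $96,000 × 1,601/1,920 = $193,050.

$193,050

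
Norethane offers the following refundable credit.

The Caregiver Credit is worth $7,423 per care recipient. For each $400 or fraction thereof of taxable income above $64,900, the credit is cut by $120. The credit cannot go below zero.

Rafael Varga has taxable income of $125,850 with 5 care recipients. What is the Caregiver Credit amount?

$18,755

Caregiver Credit: base = 5 × $7,423 = $37,115. income exceeds $64,900 by $60,950, which is 153 full-or-partial $400 increments; reduction = 153 × $120 = $18,360, leaving $18,755.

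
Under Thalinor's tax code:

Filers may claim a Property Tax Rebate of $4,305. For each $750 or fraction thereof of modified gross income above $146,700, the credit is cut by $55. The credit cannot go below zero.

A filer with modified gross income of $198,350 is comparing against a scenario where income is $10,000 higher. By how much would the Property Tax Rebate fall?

At $198,350 — income exceeds $146,700 by $51,650, which is 69 full-or-partial $750 increments; reduction = 69 × $55 = $3,795, leaving $510.
At $208,350 — income exceeds $146,700 by $61,650 → 83 increments × $55 = $4,565 ≥ base, so the credit is $0.
Lost: $510 − $0 = $510.

$510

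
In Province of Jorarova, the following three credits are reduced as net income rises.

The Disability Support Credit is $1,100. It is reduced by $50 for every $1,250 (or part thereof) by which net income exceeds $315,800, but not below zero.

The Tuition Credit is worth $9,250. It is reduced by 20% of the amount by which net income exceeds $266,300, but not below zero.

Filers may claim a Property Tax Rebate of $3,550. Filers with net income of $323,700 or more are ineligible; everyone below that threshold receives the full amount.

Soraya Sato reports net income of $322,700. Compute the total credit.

Disability Support Credit: income exceeds $315,800 by $6,900, which is 6 full-or-partial $1,250 increments; reduction = 6 × $50 = $300, leaving $800.
Tuition Credit: 20% of the $56,400 excess over $266,300 is $11,280 ≥ base, so the credit is $0.
Property Tax Rebate: $322,700 is below the $323,700 cutoff, so the full $3,550 applies.
Total: $800 + $0 + $3,550 = $4,350.

$4,350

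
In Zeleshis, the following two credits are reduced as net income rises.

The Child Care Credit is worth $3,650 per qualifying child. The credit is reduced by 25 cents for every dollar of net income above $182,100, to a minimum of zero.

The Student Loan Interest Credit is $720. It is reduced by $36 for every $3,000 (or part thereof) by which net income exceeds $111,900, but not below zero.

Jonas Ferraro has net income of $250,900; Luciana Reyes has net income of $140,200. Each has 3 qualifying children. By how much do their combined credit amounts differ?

$11,310

Jonas ($250,900): Child Care Credit: base = 3 × $3,650 = $10,950. 25% of the $68,800 excess over $182,100 is $17,200 ≥ base, so the credit is $0. Student Loan Interest Credit: income exceeds $111,900 by $139,000 → 47 increments × $36 = $1,692 ≥ base, so the credit is $0. total $0 + $0 = $0
Luciana ($140,200): Child Care Credit: base = 3 × $3,650 = $10,950. $140,200 is at or below the $182,100 threshold, so the full $10,950 applies. Student Loan Interest Credit: income exceeds $111,900 by $28,300, which is 10 full-or-partial $3,000 increments; reduction = 10 × $36 = $360, leaving $360. total $10,950 + $360 = $11,310
Difference: |$0 − $11,310| = $11,310.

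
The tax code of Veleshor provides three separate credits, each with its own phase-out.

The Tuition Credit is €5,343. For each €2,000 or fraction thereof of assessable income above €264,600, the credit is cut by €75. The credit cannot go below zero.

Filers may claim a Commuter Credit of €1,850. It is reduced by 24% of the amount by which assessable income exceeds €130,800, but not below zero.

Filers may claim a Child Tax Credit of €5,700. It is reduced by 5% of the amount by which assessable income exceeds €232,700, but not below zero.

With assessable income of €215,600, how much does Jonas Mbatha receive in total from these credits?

€11,043

Tuition Credit: €215,600 is at or below the €264,600 threshold, so the full €5,343 applies.
Commuter Credit: 24% of the €84,800 excess over €130,800 is €20,352 ≥ base, so the credit is €0.
Child Tax Credit: €215,600 is at or below the €232,700 threshold, so the full €5,700 applies.
Total: €5,343 + €0 + €5,700 = €11,043.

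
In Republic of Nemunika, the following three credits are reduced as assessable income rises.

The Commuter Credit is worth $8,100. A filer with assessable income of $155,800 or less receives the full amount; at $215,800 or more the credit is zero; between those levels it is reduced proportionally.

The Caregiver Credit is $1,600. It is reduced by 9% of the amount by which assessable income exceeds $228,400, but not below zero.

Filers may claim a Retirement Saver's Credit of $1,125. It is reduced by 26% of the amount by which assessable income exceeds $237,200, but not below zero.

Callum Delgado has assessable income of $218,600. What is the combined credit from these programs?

Commuter Credit: $218,600 is at or above $215,800, so the credit is $0.
Caregiver Credit: $218,600 is at or below the $228,400 threshold, so the full $1,600 applies.
Retirement Saver's Credit: $218,600 is at or below the $237,200 threshold, so the full $1,125 applies.
Total: $0 + $1,600 + $1,125 = $2,725.

$2,725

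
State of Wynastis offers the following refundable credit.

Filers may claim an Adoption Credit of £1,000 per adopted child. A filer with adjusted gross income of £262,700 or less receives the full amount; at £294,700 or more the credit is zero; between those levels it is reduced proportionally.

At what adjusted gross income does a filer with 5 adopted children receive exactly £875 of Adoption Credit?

£289,100

Full credit = 5 × £1,000 = £5,000.
£875 is 875/5,000 of the full £5,000, so 4,125/5,000 of the £32,000 range has been used: income = £262,700 + £32,000 × 4,125/5,000 = £289,100.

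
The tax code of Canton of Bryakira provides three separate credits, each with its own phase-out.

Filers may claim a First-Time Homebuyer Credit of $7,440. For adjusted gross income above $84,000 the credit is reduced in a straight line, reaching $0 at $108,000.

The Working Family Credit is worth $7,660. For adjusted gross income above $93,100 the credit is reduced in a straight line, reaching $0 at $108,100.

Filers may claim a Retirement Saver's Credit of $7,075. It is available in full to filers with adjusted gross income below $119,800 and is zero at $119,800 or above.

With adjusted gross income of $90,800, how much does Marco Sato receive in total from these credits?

First-Time Homebuyer Credit: $90,800 is $6,800 into a $24,000 phase-out range, leaving 17,200/24,000 of the credit: $7,440 × 17,200/24,000 = $5,332.
Working Family Credit: $90,800 is at or below the $93,100 threshold, so the full $7,660 applies.
Retirement Saver's Credit: $90,800 is below the $119,800 cutoff, so the full $7,075 applies.
Total: $5,332 + $7,660 + $7,075 = $20,067.

$20,067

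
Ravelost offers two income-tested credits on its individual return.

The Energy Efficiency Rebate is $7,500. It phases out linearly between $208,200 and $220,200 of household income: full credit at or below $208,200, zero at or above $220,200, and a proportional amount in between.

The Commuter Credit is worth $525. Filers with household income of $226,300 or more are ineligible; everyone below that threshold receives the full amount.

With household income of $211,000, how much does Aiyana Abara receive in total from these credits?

Energy Efficiency Rebate: $211,000 is $2,800 into a $12,000 phase-out range, leaving 9,200/12,000 of the credit: $7,500 × 9,200/12,000 = $5,750.
Commuter Credit: $211,000 is below the $226,300 cutoff, so the full $525 applies.
Total: $5,750 + $525 = $6,275.

$6,275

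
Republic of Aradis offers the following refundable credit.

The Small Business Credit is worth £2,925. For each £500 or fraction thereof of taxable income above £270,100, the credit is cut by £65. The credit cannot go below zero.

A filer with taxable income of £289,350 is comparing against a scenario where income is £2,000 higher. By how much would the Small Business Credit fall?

£260

At £289,350 — income exceeds £270,100 by £19,250, which is 39 full-or-partial £500 increments; reduction = 39 × £65 = £2,535, leaving £390.
At £291,350 — income exceeds £270,100 by £21,250, which is 43 full-or-partial £500 increments; reduction = 43 × £65 = £2,795, leaving £130.
Lost: £390 − £130 = £260.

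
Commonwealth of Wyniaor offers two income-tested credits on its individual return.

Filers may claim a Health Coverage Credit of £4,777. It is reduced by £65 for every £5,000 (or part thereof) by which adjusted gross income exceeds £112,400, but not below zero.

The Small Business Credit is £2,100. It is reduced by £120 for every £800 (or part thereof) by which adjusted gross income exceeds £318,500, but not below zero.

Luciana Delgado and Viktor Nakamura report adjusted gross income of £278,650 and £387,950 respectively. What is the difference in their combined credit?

Luciana (£278,650): Health Coverage Credit: income exceeds £112,400 by £166,250, which is 34 full-or-partial £5,000 increments; reduction = 34 × £65 = £2,210, leaving £2,567. Small Business Credit: £278,650 is at or below the £318,500 threshold, so the full £2,100 applies. total £2,567 + £2,100 = £4,667
Viktor (£387,950): Health Coverage Credit: income exceeds £112,400 by £275,550, which is 56 full-or-partial £5,000 increments; reduction = 56 × £65 = £3,640, leaving £1,137. Small Business Credit: income exceeds £318,500 by £69,450 → 87 increments × £120 = £10,440 ≥ base, so the credit is £0. total £1,137 + £0 = £1,137
Difference: |£4,667 − £1,137| = £3,530.

£3,530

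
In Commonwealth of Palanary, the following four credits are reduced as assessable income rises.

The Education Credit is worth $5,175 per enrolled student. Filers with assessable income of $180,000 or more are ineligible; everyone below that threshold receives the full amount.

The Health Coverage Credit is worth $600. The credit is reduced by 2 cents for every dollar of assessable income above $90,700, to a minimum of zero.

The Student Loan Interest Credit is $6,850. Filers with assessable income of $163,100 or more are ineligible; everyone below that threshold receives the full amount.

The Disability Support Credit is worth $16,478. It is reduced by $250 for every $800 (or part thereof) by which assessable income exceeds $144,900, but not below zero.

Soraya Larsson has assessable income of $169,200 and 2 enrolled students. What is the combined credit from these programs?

Education Credit: base = 2 × $5,175 = $10,350. $169,200 is below the $180,000 cutoff, so the full $10,350 applies.
Health Coverage Credit: 2% of the $78,500 excess over $90,700 is $1,570 ≥ base, so the credit is $0.
Student Loan Interest Credit: $169,200 meets or exceeds the $163,100 cutoff, so the credit is $0.
Disability Support Credit: income exceeds $144,900 by $24,300, which is 31 full-or-partial $800 increments; reduction = 31 × $250 = $7,750, leaving $8,728.
Total: $10,350 + $0 + $0 + $8,728 = $19,078.

$19,078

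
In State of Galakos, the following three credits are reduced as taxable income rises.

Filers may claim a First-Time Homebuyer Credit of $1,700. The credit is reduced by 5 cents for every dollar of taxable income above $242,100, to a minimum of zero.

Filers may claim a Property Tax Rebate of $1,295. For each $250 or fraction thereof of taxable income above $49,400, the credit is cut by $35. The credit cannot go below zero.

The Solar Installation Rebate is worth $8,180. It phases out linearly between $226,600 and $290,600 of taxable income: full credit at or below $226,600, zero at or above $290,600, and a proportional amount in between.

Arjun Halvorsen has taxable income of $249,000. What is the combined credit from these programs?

First-Time Homebuyer Credit: 5% of the $6,900 excess over $242,100 is $345; credit = $1,700 − $345 = $1,355.
Property Tax Rebate: income exceeds $49,400 by $199,600 → 799 increments × $35 = $27,965 ≥ base, so the credit is $0.
Solar Installation Rebate: $249,000 is $22,400 into a $64,000 phase-out range, leaving 41,600/64,000 of the credit: $8,180 × 41,600/64,000 = $5,317.
Total: $1,355 + $0 + $5,317 = $6,672.

$6,672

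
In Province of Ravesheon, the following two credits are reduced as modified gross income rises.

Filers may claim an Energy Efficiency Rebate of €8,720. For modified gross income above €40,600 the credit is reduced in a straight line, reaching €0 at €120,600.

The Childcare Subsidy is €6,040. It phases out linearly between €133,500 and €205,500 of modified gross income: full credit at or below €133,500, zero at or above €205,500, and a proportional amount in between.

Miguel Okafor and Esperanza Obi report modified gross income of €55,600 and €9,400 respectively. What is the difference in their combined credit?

Miguel (€55,600): Energy Efficiency Rebate: €55,600 is €15,000 into a €80,000 phase-out range, leaving 65,000/80,000 of the credit: €8,720 × 65,000/80,000 = €7,085. Childcare Subsidy: €55,600 is at or below the €133,500 threshold, so the full €6,040 applies. total €7,085 + €6,040 = €13,125
Esperanza (€9,400): Energy Efficiency Rebate: €9,400 is at or below the €40,600 threshold, so the full €8,720 applies. Childcare Subsidy: €9,400 is at or below the €133,500 threshold, so the full €6,040 applies. total €8,720 + €6,040 = €14,760
Difference: |€13,125 − €14,760| = €1,635.

€1,635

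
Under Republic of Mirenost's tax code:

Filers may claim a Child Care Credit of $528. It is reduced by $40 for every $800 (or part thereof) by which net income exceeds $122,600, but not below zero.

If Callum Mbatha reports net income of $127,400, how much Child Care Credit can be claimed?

Child Care Credit: income exceeds $122,600 by $4,800, which is 6 full-or-partial $800 increments; reduction = 6 × $40 = $240, leaving $288.

$288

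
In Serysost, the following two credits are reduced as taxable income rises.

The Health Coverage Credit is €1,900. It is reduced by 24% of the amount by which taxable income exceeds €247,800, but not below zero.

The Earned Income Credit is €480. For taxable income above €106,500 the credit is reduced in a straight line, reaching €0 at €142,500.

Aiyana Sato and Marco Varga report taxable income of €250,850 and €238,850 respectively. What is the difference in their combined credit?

Aiyana (€250,850): Health Coverage Credit: 24% of the €3,050 excess over €247,800 is €732; credit = €1,900 − €732 = €1,168. Earned Income Credit: €250,850 is at or above €142,500, so the credit is €0. total €1,168 + €0 = €1,168
Marco (€238,850): Health Coverage Credit: €238,850 is at or below the €247,800 threshold, so the full €1,900 applies. Earned Income Credit: €238,850 is at or above €142,500, so the credit is €0. total €1,900 + €0 = €1,900
Difference: |€1,168 − €1,900| = €732.

€732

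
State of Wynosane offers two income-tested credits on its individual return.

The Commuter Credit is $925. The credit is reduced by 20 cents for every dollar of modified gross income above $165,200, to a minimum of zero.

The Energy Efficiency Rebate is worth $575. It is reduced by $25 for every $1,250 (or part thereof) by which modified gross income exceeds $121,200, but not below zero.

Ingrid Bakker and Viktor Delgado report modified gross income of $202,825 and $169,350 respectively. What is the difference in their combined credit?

$95

Ingrid ($202,825): Commuter Credit: 20% of the $37,625 excess over $165,200 is $7,525 ≥ base, so the credit is $0. Energy Efficiency Rebate: income exceeds $121,200 by $81,625 → 66 increments × $25 = $1,650 ≥ base, so the credit is $0. total $0 + $0 = $0
Viktor ($169,350): Commuter Credit: 20% of the $4,150 excess over $165,200 is $830; credit = $925 − $830 = $95. Energy Efficiency Rebate: income exceeds $121,200 by $48,150 → 39 increments × $25 = $975 ≥ base, so the credit is $0. total $95 + $0 = $95
Difference: |$0 − $95| = $95.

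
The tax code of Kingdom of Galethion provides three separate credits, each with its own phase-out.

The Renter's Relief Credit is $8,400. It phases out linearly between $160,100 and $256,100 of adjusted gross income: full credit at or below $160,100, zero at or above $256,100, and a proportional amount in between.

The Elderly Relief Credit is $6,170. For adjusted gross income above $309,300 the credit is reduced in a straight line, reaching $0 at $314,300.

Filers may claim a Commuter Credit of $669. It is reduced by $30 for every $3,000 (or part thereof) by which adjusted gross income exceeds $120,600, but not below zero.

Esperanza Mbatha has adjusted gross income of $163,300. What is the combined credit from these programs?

$14,509

Renter's Relief Credit: $163,300 is $3,200 into a $96,000 phase-out range, leaving 92,800/96,000 of the credit: $8,400 × 92,800/96,000 = $8,120.
Elderly Relief Credit: $163,300 is at or below the $309,300 threshold, so the full $6,170 applies.
Commuter Credit: income exceeds $120,600 by $42,700, which is 15 full-or-partial $3,000 increments; reduction = 15 × $30 = $450, leaving $219.
Total: $8,120 + $6,170 + $219 = $14,509.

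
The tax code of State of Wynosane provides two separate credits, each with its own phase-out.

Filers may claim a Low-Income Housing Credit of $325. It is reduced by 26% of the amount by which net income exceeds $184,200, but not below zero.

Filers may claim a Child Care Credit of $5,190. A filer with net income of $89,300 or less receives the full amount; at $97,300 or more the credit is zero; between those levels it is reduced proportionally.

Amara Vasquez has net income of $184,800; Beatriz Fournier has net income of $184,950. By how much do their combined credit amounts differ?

$39

Amara ($184,800): Low-Income Housing Credit: 26% of the $600 excess over $184,200 is $156; credit = $325 − $156 = $169. Child Care Credit: $184,800 is at or above $97,300, so the credit is $0. total $169 + $0 = $169
Beatriz ($184,950): Low-Income Housing Credit: 26% of the $750 excess over $184,200 is $195; credit = $325 − $195 = $130. Child Care Credit: $184,950 is at or above $97,300, so the credit is $0. total $130 + $0 = $130
Difference: |$169 − $130| = $39.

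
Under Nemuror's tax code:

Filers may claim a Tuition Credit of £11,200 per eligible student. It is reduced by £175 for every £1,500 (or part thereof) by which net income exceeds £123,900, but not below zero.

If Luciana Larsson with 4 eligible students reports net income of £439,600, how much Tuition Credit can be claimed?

£7,875

Tuition Credit: base = 4 × £11,200 = £44,800. income exceeds £123,900 by £315,700, which is 211 full-or-partial £1,500 increments; reduction = 211 × £175 = £36,925, leaving £7,875.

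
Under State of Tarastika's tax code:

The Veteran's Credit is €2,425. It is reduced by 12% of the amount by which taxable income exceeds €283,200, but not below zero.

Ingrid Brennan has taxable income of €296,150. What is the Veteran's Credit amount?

Veteran's Credit: 12% of the €12,950 excess over €283,200 is €1,554; credit = €2,425 − €1,554 = €871.

€871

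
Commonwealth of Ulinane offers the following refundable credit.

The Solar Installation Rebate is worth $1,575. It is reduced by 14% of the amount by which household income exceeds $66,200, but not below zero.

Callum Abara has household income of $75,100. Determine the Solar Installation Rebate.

Solar Installation Rebate: 14% of the $8,900 excess over $66,200 is $1,246; credit = $1,575 − $1,246 = $329.

$329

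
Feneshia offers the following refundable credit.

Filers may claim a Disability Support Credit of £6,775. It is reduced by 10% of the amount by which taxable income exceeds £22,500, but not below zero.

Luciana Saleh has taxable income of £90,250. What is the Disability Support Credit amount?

Disability Support Credit: 10% of the £67,750 excess over £22,500 is £6,775 ≥ base, so the credit is £0.

£0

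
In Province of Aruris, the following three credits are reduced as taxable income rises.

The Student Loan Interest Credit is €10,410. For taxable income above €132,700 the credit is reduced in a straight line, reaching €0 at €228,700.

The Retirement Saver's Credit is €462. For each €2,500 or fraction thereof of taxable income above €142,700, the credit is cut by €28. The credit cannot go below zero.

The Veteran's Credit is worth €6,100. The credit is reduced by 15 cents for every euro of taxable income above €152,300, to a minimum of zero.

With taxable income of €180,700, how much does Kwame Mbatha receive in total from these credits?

Student Loan Interest Credit: €180,700 is €48,000 into a €96,000 phase-out range, leaving 48,000/96,000 of the credit: €10,410 × 48,000/96,000 = €5,205.
Retirement Saver's Credit: income exceeds €142,700 by €38,000, which is 16 full-or-partial €2,500 increments; reduction = 16 × €28 = €448, leaving €14.
Veteran's Credit: 15% of the €28,400 excess over €152,300 is €4,260; credit = €6,100 − €4,260 = €1,840.
Total: €5,205 + €14 + €1,840 = €7,059.

€7,059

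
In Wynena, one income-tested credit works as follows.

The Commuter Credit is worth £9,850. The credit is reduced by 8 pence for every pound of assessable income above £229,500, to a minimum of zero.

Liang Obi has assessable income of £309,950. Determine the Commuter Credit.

£3,414

Commuter Credit: 8% of the £80,450 excess over £229,500 is £6,436; credit = £9,850 − £6,436 = £3,414.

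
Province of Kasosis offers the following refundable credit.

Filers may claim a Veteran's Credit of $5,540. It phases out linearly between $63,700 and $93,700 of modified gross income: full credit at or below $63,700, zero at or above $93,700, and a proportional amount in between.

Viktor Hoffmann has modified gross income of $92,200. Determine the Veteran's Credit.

$277

Veteran's Credit: $92,200 is $28,500 into a $30,000 phase-out range, leaving 1,500/30,000 of the credit: $5,540 × 1,500/30,000 = $277.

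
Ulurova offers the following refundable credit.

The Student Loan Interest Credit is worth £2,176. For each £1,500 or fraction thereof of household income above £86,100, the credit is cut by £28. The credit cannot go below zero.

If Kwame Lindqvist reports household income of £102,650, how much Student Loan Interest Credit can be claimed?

£1,840

Student Loan Interest Credit: income exceeds £86,100 by £16,550, which is 12 full-or-partial £1,500 increments; reduction = 12 × £28 = £336, leaving £1,840.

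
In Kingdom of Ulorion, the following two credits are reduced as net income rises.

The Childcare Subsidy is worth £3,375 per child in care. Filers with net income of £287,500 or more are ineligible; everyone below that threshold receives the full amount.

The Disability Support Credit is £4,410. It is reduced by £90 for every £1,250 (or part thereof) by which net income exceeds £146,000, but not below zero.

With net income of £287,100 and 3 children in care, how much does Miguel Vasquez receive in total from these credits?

£10,125

Childcare Subsidy: base = 3 × £3,375 = £10,125. £287,100 is below the £287,500 cutoff, so the full £10,125 applies.
Disability Support Credit: income exceeds £146,000 by £141,100 → 113 increments × £90 = £10,170 ≥ base, so the credit is £0.
Total: £10,125 + £0 = £10,125.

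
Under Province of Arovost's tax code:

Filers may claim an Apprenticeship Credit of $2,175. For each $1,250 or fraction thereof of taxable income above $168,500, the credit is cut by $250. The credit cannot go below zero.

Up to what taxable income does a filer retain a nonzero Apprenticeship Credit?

After 8 increments the reduction is 8 × $250 = $2,000, leaving $175; one more increment wipes it out. Increment 8 ends at excess 8 × $1,250 = $10,000, so the highest qualifying income is $168,500 + $10,000 = $178,500.

$178,500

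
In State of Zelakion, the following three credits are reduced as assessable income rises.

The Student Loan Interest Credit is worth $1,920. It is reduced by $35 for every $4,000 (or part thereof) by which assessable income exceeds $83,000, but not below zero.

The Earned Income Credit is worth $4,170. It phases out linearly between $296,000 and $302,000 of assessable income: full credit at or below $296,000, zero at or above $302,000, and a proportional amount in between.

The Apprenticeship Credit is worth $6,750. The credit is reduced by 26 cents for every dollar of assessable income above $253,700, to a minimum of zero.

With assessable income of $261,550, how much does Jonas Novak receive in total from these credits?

Student Loan Interest Credit: income exceeds $83,000 by $178,550, which is 45 full-or-partial $4,000 increments; reduction = 45 × $35 = $1,575, leaving $345.
Earned Income Credit: $261,550 is at or below the $296,000 threshold, so the full $4,170 applies.
Apprenticeship Credit: 26% of the $7,850 excess over $253,700 is $2,041; credit = $6,750 − $2,041 = $4,709.
Total: $345 + $4,170 + $4,709 = $9,224.

$9,224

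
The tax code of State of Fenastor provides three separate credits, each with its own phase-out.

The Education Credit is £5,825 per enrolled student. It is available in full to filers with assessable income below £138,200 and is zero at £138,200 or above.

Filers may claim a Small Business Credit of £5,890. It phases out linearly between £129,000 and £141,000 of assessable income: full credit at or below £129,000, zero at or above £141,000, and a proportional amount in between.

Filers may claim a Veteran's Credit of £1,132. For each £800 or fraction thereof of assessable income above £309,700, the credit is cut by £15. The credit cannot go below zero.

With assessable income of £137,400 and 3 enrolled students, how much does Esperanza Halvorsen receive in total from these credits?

Education Credit: base = 3 × £5,825 = £17,475. £137,400 is below the £138,200 cutoff, so the full £17,475 applies.
Small Business Credit: £137,400 is £8,400 into a £12,000 phase-out range, leaving 3,600/12,000 of the credit: £5,890 × 3,600/12,000 = £1,767.
Veteran's Credit: £137,400 is at or below the £309,700 threshold, so the full £1,132 applies.
Total: £17,475 + £1,767 + £1,132 = £20,374.

£20,374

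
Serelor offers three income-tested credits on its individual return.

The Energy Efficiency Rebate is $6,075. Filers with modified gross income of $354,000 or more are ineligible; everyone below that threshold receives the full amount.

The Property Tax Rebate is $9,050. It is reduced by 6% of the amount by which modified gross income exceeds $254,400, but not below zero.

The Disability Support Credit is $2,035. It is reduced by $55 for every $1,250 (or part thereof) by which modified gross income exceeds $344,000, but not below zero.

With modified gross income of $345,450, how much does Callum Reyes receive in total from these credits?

$11,587

Energy Efficiency Rebate: $345,450 is below the $354,000 cutoff, so the full $6,075 applies.
Property Tax Rebate: 6% of the $91,050 excess over $254,400 is $5,463; credit = $9,050 − $5,463 = $3,587.
Disability Support Credit: income exceeds $344,000 by $1,450, which is 2 full-or-partial $1,250 increments; reduction = 2 × $55 = $110, leaving $1,925.
Total: $6,075 + $3,587 + $1,925 = $11,587.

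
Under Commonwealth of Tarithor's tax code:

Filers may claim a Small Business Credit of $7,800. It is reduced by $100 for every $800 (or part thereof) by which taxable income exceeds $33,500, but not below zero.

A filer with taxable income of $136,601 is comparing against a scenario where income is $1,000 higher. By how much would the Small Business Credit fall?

At $136,601 — income exceeds $33,500 by $103,101 → 129 increments × $100 = $12,900 ≥ base, so the credit is $0.
At $137,601 — income exceeds $33,500 by $104,101 → 131 increments × $100 = $13,100 ≥ base, so the credit is $0.
Lost: $0 − $0 = $0.

$0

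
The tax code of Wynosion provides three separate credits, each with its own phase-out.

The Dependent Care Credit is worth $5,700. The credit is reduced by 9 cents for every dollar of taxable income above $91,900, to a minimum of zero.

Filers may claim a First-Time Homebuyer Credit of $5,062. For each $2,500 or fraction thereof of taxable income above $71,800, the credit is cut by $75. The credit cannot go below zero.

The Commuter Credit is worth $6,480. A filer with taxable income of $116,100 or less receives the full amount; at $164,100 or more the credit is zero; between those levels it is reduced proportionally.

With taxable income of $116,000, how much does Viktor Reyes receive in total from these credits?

$13,723

Dependent Care Credit: 9% of the $24,100 excess over $91,900 is $2,169; credit = $5,700 − $2,169 = $3,531.
First-Time Homebuyer Credit: income exceeds $71,800 by $44,200, which is 18 full-or-partial $2,500 increments; reduction = 18 × $75 = $1,350, leaving $3,712.
Commuter Credit: $116,000 is at or below the $116,100 threshold, so the full $6,480 applies.
Total: $3,531 + $3,712 + $6,480 = $13,723.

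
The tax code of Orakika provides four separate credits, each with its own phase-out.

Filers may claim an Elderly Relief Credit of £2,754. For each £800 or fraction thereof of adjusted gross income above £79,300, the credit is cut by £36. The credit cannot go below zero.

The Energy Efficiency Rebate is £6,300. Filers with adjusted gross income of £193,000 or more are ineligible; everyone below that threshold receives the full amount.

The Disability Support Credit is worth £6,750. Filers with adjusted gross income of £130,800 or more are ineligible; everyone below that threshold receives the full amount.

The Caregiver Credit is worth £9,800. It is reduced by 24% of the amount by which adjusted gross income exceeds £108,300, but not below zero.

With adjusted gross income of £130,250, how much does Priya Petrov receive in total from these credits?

Elderly Relief Credit: income exceeds £79,300 by £50,950, which is 64 full-or-partial £800 increments; reduction = 64 × £36 = £2,304, leaving £450.
Energy Efficiency Rebate: £130,250 is below the £193,000 cutoff, so the full £6,300 applies.
Disability Support Credit: £130,250 is below the £130,800 cutoff, so the full £6,750 applies.
Caregiver Credit: 24% of the £21,950 excess over £108,300 is £5,268; credit = £9,800 − £5,268 = £4,532.
Total: £450 + £6,300 + £6,750 + £4,532 = £18,032.

£18,032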